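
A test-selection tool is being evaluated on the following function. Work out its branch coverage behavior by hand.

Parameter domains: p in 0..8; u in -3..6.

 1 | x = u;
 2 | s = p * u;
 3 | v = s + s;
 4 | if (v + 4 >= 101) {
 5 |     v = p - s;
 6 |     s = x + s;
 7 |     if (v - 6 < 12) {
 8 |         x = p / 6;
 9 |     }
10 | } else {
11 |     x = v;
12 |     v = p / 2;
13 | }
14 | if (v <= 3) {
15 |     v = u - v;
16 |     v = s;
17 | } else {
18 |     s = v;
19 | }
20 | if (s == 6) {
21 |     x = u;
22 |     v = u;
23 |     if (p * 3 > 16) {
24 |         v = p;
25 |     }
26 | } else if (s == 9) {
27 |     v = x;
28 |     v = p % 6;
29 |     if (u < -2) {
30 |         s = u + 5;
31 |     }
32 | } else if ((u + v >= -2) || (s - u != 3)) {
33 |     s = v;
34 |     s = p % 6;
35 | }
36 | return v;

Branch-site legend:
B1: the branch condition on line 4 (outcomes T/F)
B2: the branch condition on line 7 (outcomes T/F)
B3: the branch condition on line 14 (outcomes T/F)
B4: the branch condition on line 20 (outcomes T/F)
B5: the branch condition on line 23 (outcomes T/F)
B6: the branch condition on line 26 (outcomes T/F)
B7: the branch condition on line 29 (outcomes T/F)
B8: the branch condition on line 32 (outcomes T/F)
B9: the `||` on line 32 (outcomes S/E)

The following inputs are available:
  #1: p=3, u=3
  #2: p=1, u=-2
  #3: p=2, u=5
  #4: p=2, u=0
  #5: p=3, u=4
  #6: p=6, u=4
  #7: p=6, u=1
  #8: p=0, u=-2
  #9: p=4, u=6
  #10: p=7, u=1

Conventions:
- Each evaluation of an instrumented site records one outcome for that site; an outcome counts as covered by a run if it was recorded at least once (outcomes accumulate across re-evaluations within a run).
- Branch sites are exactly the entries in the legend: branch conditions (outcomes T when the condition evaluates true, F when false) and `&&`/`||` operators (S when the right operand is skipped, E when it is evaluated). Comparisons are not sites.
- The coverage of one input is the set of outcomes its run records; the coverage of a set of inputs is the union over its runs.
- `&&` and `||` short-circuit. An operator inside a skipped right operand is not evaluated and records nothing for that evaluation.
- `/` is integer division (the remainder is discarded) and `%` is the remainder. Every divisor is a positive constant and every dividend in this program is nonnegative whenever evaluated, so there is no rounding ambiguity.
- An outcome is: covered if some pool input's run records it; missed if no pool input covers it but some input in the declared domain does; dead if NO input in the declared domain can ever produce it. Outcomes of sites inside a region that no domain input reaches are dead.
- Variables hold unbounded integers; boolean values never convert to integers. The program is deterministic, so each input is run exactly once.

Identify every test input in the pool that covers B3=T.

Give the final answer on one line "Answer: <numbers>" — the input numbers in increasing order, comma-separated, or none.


input #1 (p=3, u=3): records B3=T
input #2 (p=1, u=-2): records B3=T
input #3 (p=2, u=5): records B3=T
input #4 (p=2, u=0): records B3=T
input #5 (p=3, u=4): records B3=T
input #6 (p=6, u=4): records B3=T
input #7 (p=6, u=1): records B3=T
input #8 (p=0, u=-2): records B3=T
input #9 (p=4, u=6): records B3=T
input #10 (p=7, u=1): records B3=T
Answer: 1, 2, 3, 4, 5, 6, 7, 8, 9, 10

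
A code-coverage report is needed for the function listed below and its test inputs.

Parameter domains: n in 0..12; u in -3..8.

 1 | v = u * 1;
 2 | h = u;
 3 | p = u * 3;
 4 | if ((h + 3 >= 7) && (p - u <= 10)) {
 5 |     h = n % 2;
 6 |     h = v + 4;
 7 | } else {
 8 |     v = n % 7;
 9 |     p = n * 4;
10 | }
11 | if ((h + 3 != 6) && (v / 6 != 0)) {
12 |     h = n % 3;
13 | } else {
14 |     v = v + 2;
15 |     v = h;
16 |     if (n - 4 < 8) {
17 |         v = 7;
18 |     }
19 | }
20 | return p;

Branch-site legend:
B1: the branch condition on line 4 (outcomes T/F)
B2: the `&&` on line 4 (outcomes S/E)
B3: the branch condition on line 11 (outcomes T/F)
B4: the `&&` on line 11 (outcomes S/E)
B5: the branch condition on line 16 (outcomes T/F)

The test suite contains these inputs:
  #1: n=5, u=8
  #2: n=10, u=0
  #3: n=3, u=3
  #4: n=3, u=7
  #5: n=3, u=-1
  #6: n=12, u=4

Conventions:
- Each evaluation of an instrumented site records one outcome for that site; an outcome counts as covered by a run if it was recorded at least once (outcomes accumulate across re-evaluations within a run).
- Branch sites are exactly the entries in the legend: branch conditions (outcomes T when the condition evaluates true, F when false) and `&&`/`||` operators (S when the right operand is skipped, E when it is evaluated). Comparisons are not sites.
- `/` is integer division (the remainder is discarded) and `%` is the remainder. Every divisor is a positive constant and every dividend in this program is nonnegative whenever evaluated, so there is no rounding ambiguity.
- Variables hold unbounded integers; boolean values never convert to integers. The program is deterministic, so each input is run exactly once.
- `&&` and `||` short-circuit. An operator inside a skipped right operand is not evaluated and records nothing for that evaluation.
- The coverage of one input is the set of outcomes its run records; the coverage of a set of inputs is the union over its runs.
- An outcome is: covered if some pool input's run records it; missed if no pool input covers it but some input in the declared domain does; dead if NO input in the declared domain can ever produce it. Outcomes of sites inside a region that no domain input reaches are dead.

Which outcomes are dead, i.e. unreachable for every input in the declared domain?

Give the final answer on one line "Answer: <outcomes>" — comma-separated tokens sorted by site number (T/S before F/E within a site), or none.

sweeping the full domain (156 inputs) for each outcome:
  reachable outcomes have witnesses, e.g. B1=T (e.g. n=0, u=4), B1=F (e.g. n=0, u=-3), B2=S (e.g. n=0, u=-3), B2=E (e.g. n=0, u=4)

Answer: none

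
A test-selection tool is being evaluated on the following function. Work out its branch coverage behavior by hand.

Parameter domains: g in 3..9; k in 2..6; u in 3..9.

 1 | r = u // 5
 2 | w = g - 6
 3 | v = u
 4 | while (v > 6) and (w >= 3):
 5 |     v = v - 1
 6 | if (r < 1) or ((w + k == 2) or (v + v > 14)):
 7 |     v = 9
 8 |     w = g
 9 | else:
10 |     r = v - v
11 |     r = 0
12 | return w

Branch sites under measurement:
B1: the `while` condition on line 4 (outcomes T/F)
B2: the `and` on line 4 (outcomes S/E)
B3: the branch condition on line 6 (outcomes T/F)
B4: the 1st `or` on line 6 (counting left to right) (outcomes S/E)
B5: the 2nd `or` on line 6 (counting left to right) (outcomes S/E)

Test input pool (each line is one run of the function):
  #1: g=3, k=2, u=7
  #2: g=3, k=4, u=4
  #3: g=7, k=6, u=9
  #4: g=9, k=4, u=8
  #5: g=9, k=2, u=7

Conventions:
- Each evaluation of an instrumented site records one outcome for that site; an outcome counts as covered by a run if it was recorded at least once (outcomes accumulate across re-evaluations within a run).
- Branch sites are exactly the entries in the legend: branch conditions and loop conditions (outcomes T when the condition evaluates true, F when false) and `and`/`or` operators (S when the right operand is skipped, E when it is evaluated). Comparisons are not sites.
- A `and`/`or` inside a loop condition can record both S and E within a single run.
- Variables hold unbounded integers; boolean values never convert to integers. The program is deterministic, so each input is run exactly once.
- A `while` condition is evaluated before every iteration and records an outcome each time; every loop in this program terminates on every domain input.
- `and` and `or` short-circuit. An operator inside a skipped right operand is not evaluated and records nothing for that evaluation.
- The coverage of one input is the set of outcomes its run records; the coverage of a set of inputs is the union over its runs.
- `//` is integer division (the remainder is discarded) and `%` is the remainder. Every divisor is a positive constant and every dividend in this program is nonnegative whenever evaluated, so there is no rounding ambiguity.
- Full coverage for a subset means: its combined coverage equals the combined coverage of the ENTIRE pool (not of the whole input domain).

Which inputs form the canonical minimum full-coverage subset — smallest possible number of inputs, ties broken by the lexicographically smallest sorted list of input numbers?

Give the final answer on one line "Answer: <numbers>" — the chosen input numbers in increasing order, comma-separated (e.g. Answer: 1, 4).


run #1 (g=3, k=2, u=7) runs B2->E, B1->F, B4->E, B5->E, B3->F; records B1=F, B2=E, B3=F, B4=E, B5=E
run #2 (g=3, k=4, u=4) runs B2->S, B1->F, B4->S, B3->T; records B1=F, B2=S, B3=T, B4=S
run #3 (g=7, k=6, u=9) runs B2->E, B1->F, B4->E, B5->E, B3->T; records B1=F, B2=E, B3=T, B4=E, B5=E
run #4 (g=9, k=4, u=8) runs B2->E, B1->T, B2->E, B1->T, B2->S, B1->F, B4->E, B5->E, B3->F; records B1=T, B1=F, B2=S, B2=E, B3=F, B4=E, B5=E
run #5 (g=9, k=2, u=7) runs B2->E, B1->T, B2->S, B1->F, B4->E, B5->E, B3->F; records B1=T, B1=F, B2=S, B2=E, B3=F, B4=E, B5=E
together the pool reaches 9 outcomes: B1=T, B1=F, B2=S, B2=E, B3=T, B3=F, B4=S, B4=E, B5=E
no size-1 subset reaches all 9 outcomes (best union: 7/9)
size 2: inputs {2, 4} cover all 9 outcomes, and no lexicographically smaller subset of this size does
Answer: 2, 4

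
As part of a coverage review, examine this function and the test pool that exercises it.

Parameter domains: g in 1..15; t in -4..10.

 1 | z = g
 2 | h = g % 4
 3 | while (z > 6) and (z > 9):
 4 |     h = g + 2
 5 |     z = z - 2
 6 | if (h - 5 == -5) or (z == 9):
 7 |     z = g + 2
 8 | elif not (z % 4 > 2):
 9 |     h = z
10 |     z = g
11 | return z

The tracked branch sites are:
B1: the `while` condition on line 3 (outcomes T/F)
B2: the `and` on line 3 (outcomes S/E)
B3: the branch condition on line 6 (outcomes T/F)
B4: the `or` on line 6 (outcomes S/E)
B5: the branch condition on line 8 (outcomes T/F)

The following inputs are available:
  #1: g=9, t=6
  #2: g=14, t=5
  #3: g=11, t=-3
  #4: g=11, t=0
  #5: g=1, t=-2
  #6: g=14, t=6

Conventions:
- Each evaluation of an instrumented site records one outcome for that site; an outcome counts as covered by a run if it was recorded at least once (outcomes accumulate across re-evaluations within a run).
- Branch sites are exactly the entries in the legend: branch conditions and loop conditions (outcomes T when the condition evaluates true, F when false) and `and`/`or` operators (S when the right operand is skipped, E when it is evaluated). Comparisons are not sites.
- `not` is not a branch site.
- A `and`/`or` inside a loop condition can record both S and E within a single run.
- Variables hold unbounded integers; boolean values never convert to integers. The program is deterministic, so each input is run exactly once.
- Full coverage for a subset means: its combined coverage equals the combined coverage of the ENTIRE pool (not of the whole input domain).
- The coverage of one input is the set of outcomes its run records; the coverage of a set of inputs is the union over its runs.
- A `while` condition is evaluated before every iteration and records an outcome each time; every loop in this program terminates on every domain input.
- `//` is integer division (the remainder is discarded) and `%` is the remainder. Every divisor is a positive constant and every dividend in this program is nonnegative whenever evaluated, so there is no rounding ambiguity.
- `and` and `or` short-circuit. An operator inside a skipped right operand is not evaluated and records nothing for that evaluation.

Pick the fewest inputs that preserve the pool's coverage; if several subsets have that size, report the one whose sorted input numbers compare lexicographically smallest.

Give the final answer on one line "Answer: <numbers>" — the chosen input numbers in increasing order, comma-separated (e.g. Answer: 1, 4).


#1 (g=9, t=6) -> covered: B1=F, B2=E, B3=T, B4=E
#2 (g=14, t=5) -> covered: B1=T, B1=F, B2=E, B3=F, B4=E, B5=T
#3 (g=11, t=-3) -> covered: B1=T, B1=F, B2=E, B3=T, B4=E
#4 (g=11, t=0) -> covered: B1=T, B1=F, B2=E, B3=T, B4=E
#5 (g=1, t=-2) -> covered: B1=F, B2=S, B3=F, B4=E, B5=T
#6 (g=14, t=6) -> covered: B1=T, B1=F, B2=E, B3=F, B4=E, B5=T
the full pool covers 8 outcomes: B1=T, B1=F, B2=S, B2=E, B3=T, B3=F, B4=E, B5=T
checked all size-1 subsets: none covers 8 outcomes (max 6/8)
inputs {3, 5} (size 2) cover everything; no size-2 subset with a lexicographically smaller index list covers all 8
Answer: 3, 5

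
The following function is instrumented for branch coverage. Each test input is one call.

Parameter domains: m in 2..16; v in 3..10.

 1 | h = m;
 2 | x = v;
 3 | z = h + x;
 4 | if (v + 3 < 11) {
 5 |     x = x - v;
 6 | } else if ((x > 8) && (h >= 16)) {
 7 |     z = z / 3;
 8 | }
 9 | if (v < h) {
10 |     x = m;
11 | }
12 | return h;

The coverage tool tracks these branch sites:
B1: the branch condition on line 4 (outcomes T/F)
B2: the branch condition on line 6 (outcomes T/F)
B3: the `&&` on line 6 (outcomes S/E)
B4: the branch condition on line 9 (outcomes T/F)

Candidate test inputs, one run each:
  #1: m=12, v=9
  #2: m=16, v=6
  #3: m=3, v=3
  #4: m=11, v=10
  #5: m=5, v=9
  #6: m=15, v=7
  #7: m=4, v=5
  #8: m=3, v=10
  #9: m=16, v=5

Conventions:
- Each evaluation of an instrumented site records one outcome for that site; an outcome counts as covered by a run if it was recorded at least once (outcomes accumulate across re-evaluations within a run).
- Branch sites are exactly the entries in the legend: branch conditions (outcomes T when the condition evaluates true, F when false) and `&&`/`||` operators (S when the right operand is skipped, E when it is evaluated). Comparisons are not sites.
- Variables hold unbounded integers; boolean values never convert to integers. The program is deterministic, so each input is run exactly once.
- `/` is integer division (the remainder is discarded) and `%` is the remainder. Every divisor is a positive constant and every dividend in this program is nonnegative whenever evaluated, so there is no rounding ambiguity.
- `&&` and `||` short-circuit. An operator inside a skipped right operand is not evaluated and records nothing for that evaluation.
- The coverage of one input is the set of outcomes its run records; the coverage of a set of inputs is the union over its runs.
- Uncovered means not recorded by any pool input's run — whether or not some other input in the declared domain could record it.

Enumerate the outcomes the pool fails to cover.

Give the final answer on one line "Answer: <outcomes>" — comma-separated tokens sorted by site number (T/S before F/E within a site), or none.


test 1 (m=12, v=9) fires B1->F, B3->E, B2->F, B4->T; hits B1=F, B2=F, B3=E, B4=T
test 2 (m=16, v=6) fires B1->T, B4->T; hits B1=T, B4=T
test 3 (m=3, v=3) fires B1->T, B4->F; hits B1=T, B4=F
test 4 (m=11, v=10) fires B1->F, B3->E, B2->F, B4->T; hits B1=F, B2=F, B3=E, B4=T
test 5 (m=5, v=9) fires B1->F, B3->E, B2->F, B4->F; hits B1=F, B2=F, B3=E, B4=F
test 6 (m=15, v=7) fires B1->T, B4->T; hits B1=T, B4=T
test 7 (m=4, v=5) fires B1->T, B4->F; hits B1=T, B4=F
test 8 (m=3, v=10) fires B1->F, B3->E, B2->F, B4->F; hits B1=F, B2=F, B3=E, B4=F
test 9 (m=16, v=5) fires B1->T, B4->T; hits B1=T, B4=T
union over the pool: B1=T, B1=F, B2=F, B3=E, B4=T, B4=F
uncovered (2 of 8): B2=T, B3=S
Answer: B2=T, B3=S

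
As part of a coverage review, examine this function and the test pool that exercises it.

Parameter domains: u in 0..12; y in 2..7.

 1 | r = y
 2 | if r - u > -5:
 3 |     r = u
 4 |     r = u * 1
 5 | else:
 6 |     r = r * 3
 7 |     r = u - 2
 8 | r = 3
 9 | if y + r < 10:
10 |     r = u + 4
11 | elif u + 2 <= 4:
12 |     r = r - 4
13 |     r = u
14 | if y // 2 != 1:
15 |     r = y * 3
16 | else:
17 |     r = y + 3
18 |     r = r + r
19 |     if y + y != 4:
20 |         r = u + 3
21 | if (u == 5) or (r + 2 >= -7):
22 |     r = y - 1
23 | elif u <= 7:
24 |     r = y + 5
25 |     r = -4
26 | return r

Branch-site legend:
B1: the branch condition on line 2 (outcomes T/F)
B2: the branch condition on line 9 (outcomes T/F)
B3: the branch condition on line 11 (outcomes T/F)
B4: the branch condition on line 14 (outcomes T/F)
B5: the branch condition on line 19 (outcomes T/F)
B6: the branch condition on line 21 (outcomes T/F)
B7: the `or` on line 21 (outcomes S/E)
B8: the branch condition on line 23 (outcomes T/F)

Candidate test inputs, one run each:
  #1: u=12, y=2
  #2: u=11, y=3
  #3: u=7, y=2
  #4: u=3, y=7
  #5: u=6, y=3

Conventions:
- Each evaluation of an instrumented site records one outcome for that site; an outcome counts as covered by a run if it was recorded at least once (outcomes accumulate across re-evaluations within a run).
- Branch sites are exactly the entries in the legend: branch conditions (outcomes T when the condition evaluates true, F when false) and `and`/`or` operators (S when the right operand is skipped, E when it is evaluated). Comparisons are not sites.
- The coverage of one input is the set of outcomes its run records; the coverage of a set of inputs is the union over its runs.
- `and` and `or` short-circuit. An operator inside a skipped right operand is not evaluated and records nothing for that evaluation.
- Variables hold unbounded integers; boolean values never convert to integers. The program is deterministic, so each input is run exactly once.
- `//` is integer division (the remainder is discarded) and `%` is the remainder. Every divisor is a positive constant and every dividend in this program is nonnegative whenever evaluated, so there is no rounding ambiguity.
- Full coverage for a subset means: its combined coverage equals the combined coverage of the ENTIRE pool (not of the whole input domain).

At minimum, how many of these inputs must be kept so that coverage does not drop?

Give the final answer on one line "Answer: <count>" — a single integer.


run #1 (u=12, y=2) records B1=F, B2=T, B4=F, B5=F, B6=T, B7=E
run #2 (u=11, y=3) records B1=F, B2=T, B4=F, B5=T, B6=T, B7=E
run #3 (u=7, y=2) records B1=F, B2=T, B4=F, B5=F, B6=T, B7=E
run #4 (u=3, y=7) records B1=T, B2=F, B3=F, B4=T, B6=T, B7=E
run #5 (u=6, y=3) records B1=T, B2=T, B4=F, B5=T, B6=T, B7=E
the full pool covers 11 outcomes: B1=T, B1=F, B2=T, B2=F, B3=F, B4=T, B4=F, B5=T, B5=F, B6=T, B7=E
no size-1 subset reaches all 11 outcomes (best union: 6/11)
no size-2 subset reaches all 11 outcomes (best union: 10/11)
inputs {1, 2, 4} (size 3) cover everything; no size-3 subset with a lexicographically smaller index list covers all 11
Answer: 3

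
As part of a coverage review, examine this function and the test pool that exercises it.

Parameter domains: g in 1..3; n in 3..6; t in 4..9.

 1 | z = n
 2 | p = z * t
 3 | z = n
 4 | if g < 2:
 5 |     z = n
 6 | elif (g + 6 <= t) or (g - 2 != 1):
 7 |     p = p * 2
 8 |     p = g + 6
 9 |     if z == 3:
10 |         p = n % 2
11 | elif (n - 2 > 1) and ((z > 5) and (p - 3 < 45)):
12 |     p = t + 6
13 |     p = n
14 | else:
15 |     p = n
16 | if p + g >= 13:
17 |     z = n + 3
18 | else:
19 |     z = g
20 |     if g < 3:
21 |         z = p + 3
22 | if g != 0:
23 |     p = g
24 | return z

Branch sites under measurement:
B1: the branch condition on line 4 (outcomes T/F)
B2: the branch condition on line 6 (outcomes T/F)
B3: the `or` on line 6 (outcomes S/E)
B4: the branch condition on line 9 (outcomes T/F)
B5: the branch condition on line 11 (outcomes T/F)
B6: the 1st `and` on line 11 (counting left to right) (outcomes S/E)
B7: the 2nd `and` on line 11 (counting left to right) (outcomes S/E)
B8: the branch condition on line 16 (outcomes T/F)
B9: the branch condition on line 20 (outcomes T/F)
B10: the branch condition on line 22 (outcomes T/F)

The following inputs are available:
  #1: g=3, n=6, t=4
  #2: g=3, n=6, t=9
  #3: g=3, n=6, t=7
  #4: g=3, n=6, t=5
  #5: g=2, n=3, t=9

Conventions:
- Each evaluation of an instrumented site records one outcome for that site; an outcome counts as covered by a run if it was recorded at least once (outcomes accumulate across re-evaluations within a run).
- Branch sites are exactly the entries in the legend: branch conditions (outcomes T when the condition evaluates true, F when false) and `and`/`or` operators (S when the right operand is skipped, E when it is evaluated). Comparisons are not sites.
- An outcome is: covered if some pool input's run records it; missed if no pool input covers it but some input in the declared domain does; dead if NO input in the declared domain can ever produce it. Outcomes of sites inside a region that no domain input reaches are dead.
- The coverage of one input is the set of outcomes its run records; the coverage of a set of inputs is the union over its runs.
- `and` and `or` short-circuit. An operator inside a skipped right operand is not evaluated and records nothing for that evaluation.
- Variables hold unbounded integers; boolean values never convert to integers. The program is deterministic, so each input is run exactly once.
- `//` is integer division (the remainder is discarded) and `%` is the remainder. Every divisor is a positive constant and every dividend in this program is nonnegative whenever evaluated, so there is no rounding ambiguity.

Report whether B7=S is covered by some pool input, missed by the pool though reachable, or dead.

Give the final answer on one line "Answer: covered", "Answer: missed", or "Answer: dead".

no pool input records B7=S
but domain input (g=3, n=4, t=4) does record it -> reachable, so missed

Answer: missed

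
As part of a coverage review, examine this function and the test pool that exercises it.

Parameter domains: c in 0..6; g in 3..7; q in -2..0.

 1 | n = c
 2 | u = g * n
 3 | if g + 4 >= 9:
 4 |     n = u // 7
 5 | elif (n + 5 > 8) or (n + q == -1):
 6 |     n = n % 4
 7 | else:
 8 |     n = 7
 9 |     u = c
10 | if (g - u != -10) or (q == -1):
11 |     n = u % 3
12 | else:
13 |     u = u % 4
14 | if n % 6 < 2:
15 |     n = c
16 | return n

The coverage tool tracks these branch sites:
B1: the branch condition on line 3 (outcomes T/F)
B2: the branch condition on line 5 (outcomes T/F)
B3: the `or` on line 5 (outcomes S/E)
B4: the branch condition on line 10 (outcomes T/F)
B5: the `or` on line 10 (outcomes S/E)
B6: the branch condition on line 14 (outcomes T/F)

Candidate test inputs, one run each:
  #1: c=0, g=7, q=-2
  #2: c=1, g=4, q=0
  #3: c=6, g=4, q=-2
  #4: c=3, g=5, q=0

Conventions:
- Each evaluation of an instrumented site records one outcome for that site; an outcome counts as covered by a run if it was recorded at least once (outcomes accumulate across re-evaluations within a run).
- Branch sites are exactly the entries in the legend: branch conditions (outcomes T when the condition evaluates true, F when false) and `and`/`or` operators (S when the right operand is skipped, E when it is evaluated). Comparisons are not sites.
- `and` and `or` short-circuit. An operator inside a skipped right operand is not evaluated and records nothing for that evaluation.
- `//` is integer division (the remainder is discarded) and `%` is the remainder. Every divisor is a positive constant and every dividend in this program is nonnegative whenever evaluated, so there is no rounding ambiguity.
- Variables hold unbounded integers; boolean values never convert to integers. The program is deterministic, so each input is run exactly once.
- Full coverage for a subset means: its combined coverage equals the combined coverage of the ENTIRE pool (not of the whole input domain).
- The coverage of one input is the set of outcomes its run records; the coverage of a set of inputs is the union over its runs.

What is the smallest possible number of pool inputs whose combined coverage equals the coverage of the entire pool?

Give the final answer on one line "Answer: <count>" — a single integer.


input #1, c=0, g=7, q=-2: outcomes B1=T, B4=T, B5=S, B6=T
input #2, c=1, g=4, q=0: outcomes B1=F, B2=F, B3=E, B4=T, B5=S, B6=T
input #3, c=6, g=4, q=-2: outcomes B1=F, B2=T, B3=S, B4=T, B5=S, B6=T
input #4, c=3, g=5, q=0: outcomes B1=T, B4=F, B5=E, B6=F
pool-wide coverage (12 outcomes): B1=T, B1=F, B2=T, B2=F, B3=S, B3=E, B4=T, B4=F, B5=S, B5=E, B6=T, B6=F
size 1 is not enough: best union over all size-1 subsets is 6/12
size 2 is not enough: best union over all size-2 subsets is 10/12
at size 3, {2, 3, 4} reaches all 12 outcomes; every lexicographically earlier size-3 subset fails
Answer: 3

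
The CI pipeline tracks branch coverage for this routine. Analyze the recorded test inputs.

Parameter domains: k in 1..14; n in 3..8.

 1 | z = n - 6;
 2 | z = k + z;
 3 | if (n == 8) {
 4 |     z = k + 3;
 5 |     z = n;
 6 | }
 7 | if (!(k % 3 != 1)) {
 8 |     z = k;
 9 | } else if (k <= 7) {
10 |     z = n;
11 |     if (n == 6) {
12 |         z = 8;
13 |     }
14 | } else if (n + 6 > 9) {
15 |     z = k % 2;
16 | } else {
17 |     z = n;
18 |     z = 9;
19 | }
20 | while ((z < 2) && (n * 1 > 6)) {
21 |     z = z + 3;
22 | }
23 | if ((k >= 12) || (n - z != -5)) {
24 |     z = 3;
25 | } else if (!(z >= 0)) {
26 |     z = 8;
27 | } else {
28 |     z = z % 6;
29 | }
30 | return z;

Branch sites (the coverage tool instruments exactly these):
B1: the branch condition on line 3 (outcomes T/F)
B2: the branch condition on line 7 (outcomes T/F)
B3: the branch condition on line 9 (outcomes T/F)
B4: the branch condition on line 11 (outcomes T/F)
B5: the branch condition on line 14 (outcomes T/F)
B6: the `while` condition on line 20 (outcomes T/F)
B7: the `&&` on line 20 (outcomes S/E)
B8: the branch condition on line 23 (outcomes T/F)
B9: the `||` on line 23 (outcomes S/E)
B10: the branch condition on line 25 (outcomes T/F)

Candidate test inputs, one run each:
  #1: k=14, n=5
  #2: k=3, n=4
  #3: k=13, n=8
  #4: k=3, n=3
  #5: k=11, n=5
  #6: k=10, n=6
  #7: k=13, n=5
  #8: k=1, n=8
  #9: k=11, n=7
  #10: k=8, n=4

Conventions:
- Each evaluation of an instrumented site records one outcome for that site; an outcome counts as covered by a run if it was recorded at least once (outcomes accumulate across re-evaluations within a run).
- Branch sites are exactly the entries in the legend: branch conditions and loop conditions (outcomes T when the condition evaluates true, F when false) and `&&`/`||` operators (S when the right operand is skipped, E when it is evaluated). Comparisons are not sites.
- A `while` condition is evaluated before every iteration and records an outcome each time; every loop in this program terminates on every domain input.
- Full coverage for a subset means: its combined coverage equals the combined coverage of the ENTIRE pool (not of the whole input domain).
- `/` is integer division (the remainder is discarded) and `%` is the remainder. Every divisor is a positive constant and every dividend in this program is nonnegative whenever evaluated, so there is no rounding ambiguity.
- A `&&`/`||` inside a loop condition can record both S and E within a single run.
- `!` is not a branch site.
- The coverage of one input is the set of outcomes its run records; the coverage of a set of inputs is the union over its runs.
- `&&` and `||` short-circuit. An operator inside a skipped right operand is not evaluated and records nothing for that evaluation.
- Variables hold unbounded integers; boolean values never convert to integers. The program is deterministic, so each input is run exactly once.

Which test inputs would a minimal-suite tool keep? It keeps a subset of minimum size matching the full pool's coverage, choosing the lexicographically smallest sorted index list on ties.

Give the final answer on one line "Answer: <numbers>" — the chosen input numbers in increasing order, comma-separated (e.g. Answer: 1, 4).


input #1 (k=14, n=5): covers B1=F, B2=F, B3=F, B5=T, B6=F, B7=E, B8=T, B9=S
input #2 (k=3, n=4): covers B1=F, B2=F, B3=T, B4=F, B6=F, B7=S, B8=T, B9=E
input #3 (k=13, n=8): covers B1=T, B2=T, B6=F, B7=S, B8=T, B9=S
input #4 (k=3, n=3): covers B1=F, B2=F, B3=T, B4=F, B6=F, B7=S, B8=T, B9=E
input #5 (k=11, n=5): covers B1=F, B2=F, B3=F, B5=T, B6=F, B7=E, B8=T, B9=E
input #6 (k=10, n=6): covers B1=F, B2=T, B6=F, B7=S, B8=T, B9=E
input #7 (k=13, n=5): covers B1=F, B2=T, B6=F, B7=S, B8=T, B9=S
input #8 (k=1, n=8): covers B1=T, B2=T, B6=T, B6=F, B7=S, B7=E, B8=T, B9=E
input #9 (k=11, n=7): covers B1=F, B2=F, B3=F, B5=T, B6=T, B6=F, B7=S, B7=E, B8=T, B9=E
input #10 (k=8, n=4): covers B1=F, B2=F, B3=F, B5=T, B6=F, B7=E, B8=T, B9=E
union over all inputs: B1=T, B1=F, B2=T, B2=F, B3=T, B3=F, B4=F, B5=T, B6=T, B6=F, B7=S, B7=E, B8=T, B9=S, B9=E (15 outcomes)
checked all size-1 subsets: none covers 15 outcomes (max 10/15)
checked all size-2 subsets: none covers 15 outcomes (max 13/15)
size 3: inputs {1, 2, 8} cover all 15 outcomes, and no lexicographically smaller subset of this size does
Answer: 1, 2, 8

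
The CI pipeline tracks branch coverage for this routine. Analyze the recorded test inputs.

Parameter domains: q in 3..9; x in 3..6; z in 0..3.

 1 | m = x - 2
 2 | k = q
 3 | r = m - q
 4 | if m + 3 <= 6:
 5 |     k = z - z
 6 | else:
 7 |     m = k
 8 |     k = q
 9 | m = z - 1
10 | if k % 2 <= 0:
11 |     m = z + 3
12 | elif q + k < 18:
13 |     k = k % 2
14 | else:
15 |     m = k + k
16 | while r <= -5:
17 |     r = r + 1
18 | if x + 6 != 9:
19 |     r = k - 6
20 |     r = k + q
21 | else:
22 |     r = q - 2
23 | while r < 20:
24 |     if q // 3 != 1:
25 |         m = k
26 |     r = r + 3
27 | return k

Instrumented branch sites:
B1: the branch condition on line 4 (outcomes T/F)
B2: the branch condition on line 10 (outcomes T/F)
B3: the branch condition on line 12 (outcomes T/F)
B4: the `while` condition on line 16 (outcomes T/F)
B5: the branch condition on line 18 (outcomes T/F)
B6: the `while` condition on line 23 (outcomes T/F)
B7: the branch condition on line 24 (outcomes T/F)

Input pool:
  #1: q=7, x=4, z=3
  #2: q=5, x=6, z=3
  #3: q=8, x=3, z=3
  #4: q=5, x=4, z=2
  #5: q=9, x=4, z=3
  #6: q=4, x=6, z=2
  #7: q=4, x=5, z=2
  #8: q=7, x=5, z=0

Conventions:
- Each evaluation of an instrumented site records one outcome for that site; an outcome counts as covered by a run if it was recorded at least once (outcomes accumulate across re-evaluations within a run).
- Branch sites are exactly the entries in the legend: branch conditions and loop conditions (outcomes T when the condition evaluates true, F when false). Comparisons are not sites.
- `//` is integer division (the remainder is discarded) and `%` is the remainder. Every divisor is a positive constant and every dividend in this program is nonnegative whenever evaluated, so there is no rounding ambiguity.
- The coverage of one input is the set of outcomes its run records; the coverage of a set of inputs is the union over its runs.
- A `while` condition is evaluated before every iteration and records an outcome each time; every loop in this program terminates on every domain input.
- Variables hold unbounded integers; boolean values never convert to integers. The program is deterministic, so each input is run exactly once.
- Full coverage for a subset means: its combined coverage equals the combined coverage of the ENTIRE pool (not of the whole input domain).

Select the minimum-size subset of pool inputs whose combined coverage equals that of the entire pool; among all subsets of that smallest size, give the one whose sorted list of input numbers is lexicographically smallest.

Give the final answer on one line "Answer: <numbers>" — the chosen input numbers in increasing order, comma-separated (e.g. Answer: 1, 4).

run #1 (q=7, x=4, z=3) runs B1->T, B2->T, B4->T, B4->F, B5->T, B6->T, B7->T, B6->T, B7->T, B6->T, B7->T, B6->T, B7->T, B6->T, ...; records B1=T, B2=T, B4=T, B4=F, B5=T, B6=T, B6=F, B7=T
run #2 (q=5, x=6, z=3) runs B1->F, B2->F, B3->T, B4->F, B5->T, B6->T, B7->F, B6->T, B7->F, B6->T, B7->F, B6->T, B7->F, B6->T, ...; records B1=F, B2=F, B3=T, B4=F, B5=T, B6=T, B6=F, B7=F
run #3 (q=8, x=3, z=3) runs B1->T, B2->T, B4->T, B4->T, B4->T, B4->F, B5->F, B6->T, B7->T, B6->T, B7->T, B6->T, B7->T, B6->T, ...; records B1=T, B2=T, B4=T, B4=F, B5=F, B6=T, B6=F, B7=T
run #4 (q=5, x=4, z=2) runs B1->T, B2->T, B4->F, B5->T, B6->T, B7->F, B6->T, B7->F, B6->T, B7->F, B6->T, B7->F, B6->T, B7->F, ...; records B1=T, B2=T, B4=F, B5=T, B6=T, B6=F, B7=F
run #5 (q=9, x=4, z=3) runs B1->T, B2->T, B4->T, B4->T, B4->T, B4->F, B5->T, B6->T, B7->T, B6->T, B7->T, B6->T, B7->T, B6->T, ...; records B1=T, B2=T, B4=T, B4=F, B5=T, B6=T, B6=F, B7=T
run #6 (q=4, x=6, z=2) runs B1->F, B2->T, B4->F, B5->T, B6->T, B7->F, B6->T, B7->F, B6->T, B7->F, B6->T, B7->F, B6->F; records B1=F, B2=T, B4=F, B5=T, B6=T, B6=F, B7=F
run #7 (q=4, x=5, z=2) runs B1->T, B2->T, B4->F, B5->T, B6->T, B7->F, B6->T, B7->F, B6->T, B7->F, B6->T, B7->F, B6->T, B7->F, ...; records B1=T, B2=T, B4=F, B5=T, B6=T, B6=F, B7=F
run #8 (q=7, x=5, z=0) runs B1->T, B2->T, B4->F, B5->T, B6->T, B7->T, B6->T, B7->T, B6->T, B7->T, B6->T, B7->T, B6->T, B7->T, ...; records B1=T, B2=T, B4=F, B5=T, B6=T, B6=F, B7=T
pool-wide coverage (13 outcomes): B1=T, B1=F, B2=T, B2=F, B3=T, B4=T, B4=F, B5=T, B5=F, B6=T, B6=F, B7=T, B7=F
every size-1 subset falls short of the 13 outcomes (best: 8/13)
the canonical winner is {2, 3}: size 2, full 13-outcome coverage, earliest index list among size-2 covers

Answer: 2, 3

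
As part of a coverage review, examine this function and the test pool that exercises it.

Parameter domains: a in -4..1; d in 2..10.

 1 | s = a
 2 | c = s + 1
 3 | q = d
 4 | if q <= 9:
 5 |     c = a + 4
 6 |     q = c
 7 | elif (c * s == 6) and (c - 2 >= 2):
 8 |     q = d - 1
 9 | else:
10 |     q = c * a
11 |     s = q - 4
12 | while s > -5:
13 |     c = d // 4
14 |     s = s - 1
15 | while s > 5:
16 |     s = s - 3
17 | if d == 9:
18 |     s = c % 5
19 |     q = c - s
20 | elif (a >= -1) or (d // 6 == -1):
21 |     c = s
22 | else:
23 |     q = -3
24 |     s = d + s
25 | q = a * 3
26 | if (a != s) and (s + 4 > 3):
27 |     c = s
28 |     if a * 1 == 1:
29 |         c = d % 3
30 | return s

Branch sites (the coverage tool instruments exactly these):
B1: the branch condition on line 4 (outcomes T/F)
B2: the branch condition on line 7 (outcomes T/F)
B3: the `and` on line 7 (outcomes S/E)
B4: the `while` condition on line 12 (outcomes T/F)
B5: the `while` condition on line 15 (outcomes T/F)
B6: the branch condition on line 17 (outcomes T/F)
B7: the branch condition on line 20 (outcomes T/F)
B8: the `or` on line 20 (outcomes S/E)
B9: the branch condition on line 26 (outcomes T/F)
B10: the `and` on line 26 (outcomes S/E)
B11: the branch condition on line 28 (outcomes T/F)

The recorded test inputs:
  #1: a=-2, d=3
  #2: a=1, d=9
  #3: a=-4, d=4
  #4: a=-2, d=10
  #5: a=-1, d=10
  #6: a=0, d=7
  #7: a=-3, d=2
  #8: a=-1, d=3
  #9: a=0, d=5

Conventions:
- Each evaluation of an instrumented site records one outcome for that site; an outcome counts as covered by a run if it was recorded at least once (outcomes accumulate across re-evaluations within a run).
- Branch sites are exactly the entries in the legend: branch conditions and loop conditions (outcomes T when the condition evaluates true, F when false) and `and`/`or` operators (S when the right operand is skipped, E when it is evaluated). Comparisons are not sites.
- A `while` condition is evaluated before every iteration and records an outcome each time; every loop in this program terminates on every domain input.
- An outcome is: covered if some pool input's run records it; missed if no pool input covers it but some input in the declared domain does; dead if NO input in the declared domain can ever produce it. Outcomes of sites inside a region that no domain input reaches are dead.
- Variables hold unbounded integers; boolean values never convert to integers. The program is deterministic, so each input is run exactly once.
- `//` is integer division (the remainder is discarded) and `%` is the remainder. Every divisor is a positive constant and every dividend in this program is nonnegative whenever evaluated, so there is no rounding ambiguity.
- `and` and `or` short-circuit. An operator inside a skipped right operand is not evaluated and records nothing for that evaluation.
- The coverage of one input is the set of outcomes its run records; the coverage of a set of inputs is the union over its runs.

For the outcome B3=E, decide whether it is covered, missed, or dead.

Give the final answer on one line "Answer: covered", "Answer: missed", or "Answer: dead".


no pool input records B3=E
but domain input (a=-3, d=10) does record it -> reachable, so missed
Answer: missed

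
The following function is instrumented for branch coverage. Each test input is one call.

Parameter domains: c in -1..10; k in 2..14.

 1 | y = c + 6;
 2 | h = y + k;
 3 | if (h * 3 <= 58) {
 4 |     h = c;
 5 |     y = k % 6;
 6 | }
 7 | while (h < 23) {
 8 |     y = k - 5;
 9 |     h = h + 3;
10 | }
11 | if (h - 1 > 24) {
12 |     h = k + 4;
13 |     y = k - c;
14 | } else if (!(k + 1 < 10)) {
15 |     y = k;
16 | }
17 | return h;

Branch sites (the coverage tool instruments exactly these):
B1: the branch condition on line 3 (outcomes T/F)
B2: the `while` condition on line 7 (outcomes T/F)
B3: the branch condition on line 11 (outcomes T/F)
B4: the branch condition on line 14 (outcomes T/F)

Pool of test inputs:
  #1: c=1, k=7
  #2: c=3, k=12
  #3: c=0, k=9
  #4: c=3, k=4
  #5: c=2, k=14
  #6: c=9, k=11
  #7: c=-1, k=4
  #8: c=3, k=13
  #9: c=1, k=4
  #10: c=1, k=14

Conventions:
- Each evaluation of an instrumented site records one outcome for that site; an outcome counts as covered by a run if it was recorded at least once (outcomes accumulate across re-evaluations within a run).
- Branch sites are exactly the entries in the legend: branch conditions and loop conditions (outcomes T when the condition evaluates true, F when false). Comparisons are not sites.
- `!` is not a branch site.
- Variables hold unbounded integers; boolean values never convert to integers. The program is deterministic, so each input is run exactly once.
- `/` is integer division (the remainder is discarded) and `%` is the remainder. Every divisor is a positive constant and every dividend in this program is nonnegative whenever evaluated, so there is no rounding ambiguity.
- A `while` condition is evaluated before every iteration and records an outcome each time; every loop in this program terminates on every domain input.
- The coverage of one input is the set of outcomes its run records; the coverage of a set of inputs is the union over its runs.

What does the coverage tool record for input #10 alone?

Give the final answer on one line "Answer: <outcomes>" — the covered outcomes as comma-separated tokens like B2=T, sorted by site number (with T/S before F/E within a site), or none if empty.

Tracing the run of input #10 (c=1, k=14):
  B1->F, B2->T, B2->F, B3->F, B4->T
distinct outcomes covered: B1=F, B2=T, B2=F, B3=F, B4=T

Answer: B1=F, B2=T, B2=F, B3=F, B4=T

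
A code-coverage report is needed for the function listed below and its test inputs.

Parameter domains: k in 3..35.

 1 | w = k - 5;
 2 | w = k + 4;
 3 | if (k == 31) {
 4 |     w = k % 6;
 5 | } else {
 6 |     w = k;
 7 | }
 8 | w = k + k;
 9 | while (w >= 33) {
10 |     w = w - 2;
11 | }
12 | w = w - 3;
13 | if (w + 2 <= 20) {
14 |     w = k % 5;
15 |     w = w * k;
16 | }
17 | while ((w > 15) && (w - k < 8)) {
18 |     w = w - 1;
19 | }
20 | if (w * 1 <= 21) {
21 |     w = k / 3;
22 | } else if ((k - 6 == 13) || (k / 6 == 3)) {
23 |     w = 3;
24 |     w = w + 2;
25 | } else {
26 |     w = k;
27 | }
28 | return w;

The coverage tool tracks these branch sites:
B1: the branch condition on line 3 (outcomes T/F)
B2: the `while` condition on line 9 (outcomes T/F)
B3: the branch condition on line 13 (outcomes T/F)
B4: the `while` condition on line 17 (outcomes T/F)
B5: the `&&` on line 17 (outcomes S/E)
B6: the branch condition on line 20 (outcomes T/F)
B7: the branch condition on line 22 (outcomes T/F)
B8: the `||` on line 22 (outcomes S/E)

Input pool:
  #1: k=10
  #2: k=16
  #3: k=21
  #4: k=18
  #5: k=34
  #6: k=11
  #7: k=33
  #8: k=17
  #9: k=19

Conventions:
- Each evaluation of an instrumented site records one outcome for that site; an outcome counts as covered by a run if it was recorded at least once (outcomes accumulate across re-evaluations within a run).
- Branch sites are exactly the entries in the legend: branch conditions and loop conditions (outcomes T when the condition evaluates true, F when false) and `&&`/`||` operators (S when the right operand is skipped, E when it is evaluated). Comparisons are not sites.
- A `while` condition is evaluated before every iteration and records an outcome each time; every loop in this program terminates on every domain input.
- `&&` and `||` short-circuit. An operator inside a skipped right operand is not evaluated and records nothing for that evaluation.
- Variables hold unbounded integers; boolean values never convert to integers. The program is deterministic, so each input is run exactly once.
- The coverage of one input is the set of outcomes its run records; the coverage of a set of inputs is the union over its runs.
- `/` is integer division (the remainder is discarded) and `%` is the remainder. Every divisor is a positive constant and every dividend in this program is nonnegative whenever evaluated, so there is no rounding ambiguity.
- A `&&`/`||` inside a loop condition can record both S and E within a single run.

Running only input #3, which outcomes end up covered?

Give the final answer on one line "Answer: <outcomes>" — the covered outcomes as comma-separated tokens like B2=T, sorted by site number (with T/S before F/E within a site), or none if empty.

Simulating input #3 (k=21) step by step:
  B1->F, B2->T, B2->T, B2->T, B2->T, B2->T, B2->F, B3->F, B5->E, B4->F
  B6->F, B8->E, B7->T
distinct outcomes covered: B1=F, B2=T, B2=F, B3=F, B4=F, B5=E, B6=F, B7=T, B8=E

Answer: B1=F, B2=T, B2=F, B3=F, B4=F, B5=E, B6=F, B7=T, B8=E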